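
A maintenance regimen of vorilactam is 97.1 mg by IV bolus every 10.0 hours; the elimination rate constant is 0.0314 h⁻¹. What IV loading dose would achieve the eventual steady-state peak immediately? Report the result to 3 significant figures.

Accumulation ratio R = 1 / (1 − e^(−kτ)) = 1 / (1 − e^(−0.03140×10.0)) = 1 / (1 − 0.7305) = 3.711
Loading dose = maintenance dose × R = 97.1 × 3.711 ≈ 360 mg

360 mg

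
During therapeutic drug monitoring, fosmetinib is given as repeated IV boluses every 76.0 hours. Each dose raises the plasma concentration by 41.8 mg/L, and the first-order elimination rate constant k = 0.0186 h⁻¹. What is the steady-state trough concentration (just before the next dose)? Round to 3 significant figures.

Fraction remaining after one interval: e^(−kτ) = e^(−0.01860 × 76.0) = 0.2433
R = 1 / (1 − 0.2433) = 1.321
Css,max = 41.8 × 1.321 = 55.24 mg/L
Css,min = Css,max × e^(−kτ) = 55.24 × 0.2433 ≈ 13.4 mg/L

13.4 mg/L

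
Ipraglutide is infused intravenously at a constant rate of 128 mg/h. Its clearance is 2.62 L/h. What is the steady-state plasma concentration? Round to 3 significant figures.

48.9 mg/L

Css = infusion rate / CL = 128 / 2.62 ≈ 48.9 mg/L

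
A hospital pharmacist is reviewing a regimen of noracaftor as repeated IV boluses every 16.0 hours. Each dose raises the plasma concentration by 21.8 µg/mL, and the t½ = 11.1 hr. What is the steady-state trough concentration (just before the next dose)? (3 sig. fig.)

k = ln 2 / 11.1 = 0.06245 hr⁻¹
Fraction remaining after one interval: e^(−kτ) = e^(−0.06245 × 16.0) = 0.3682
R = 1 / (1 − 0.3682) = 1.583
Css,max = 21.8 × 1.583 = 34.50 µg/mL
Css,min = Css,max × e^(−kτ) = 34.50 × 0.3682 ≈ 12.7 µg/mL

12.7 µg/mL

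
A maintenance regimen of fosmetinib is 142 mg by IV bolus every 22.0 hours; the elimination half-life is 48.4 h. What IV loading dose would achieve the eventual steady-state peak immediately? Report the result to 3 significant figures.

k = ln 2 / 48.4 = 0.01432 h⁻¹
Accumulation ratio R = 1 / (1 − e^(−kτ)) = 1 / (1 − e^(−0.01432×22.0)) = 1 / (1 − 0.7297) = 3.700
Loading dose = maintenance dose × R = 142 × 3.700 ≈ 525 mg

525 mg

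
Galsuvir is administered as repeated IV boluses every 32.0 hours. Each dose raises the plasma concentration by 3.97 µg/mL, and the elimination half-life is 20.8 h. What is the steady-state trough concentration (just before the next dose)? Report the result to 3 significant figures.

k = ln 2 / 20.8 = 0.03332 h⁻¹
Fraction remaining after one interval: e^(−kτ) = e^(−0.03332 × 32.0) = 0.3443
R = 1 / (1 − 0.3443) = 1.525
Css,max = 3.97 × 1.525 = 6.054 µg/mL
Css,min = Css,max × e^(−kτ) = 6.054 × 0.3443 ≈ 2.08 µg/mL

2.08 µg/mL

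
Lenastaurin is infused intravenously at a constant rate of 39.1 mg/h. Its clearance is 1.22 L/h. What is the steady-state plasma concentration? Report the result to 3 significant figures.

32.0 µg/mL

Css = infusion rate / CL = 39.1 / 1.22 ≈ 32.0 µg/mL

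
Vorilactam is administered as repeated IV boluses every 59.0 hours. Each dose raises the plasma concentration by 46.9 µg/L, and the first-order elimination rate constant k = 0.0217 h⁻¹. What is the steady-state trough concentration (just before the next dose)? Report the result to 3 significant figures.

18.1 µg/L

Fraction remaining after one interval: e^(−kτ) = e^(−0.02170 × 59.0) = 0.2780
R = 1 / (1 − 0.2780) = 1.385
Css,max = 46.9 × 1.385 = 64.95 µg/L
Css,min = Css,max × e^(−kτ) = 64.95 × 0.2780 ≈ 18.1 µg/L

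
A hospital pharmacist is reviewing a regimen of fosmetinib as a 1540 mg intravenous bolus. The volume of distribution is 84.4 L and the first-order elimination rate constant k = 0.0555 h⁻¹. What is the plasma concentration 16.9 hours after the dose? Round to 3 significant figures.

7.14 µg/mL

C₀ = dose / V = 1540 / 84.4 = 18.25 µg/mL
C(t) = C₀ e^(−kt) = 18.25 × e^(−0.05550 × 16.9) = 18.25 × e^(−0.9379) = 18.25 × 0.3914 ≈ 7.14 µg/mL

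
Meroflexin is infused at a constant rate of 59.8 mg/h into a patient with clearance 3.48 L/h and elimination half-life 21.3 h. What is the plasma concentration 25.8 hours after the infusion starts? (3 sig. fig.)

Css = rate / CL = 59.8 / 3.48 = 17.18 µg/mL
k = ln 2 / 21.3 = 0.03254 h⁻¹
C(t) = Css (1 − e^(−kt)) = 17.18 × (1 − e^(−0.8396)) = 17.18 × 0.5681 ≈ 9.76 µg/mL

9.76 µg/mL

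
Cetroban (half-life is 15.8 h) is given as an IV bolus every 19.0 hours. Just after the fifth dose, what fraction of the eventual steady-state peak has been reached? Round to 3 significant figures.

0.985

k = ln 2 / 15.8 = 0.04387 h⁻¹
f_n = 1 − e^(−nkτ) = 1 − e^(−5 × 0.04387 × 19.0) = 1 − e^(−4.168) = 1 − 0.01549 ≈ 0.985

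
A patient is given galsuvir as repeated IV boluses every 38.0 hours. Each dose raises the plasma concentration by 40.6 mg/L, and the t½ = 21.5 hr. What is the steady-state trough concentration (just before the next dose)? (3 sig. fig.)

k = ln 2 / 21.5 = 0.03224 hr⁻¹
Fraction remaining after one interval: e^(−kτ) = e^(−0.03224 × 38.0) = 0.2937
R = 1 / (1 − 0.2937) = 1.416
Css,max = 40.6 × 1.416 = 57.49 mg/L
Css,min = Css,max × e^(−kτ) = 57.49 × 0.2937 ≈ 16.9 mg/L

16.9 mg/L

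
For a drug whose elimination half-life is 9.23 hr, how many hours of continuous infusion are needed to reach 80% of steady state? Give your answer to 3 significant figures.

k = ln 2 / 9.23 = 0.07510 hr⁻¹
f = 1 − e^(−kt)  ⇒  t = −ln(1 − f) / k
t = −ln(1 − 0.8) / 0.07510 = 1.609 / 0.07510 ≈ 21.4 hours

21.4 hours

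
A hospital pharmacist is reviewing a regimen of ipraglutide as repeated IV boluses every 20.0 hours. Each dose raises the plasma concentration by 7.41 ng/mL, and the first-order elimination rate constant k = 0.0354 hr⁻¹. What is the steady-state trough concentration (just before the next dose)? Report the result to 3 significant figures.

Fraction remaining after one interval: e^(−kτ) = e^(−0.03540 × 20.0) = 0.4926
R = 1 / (1 − 0.4926) = 1.971
Css,max = 7.41 × 1.971 = 14.60 ng/mL
Css,min = Css,max × e^(−kτ) = 14.60 × 0.4926 ≈ 7.19 ng/mL

7.19 ng/mL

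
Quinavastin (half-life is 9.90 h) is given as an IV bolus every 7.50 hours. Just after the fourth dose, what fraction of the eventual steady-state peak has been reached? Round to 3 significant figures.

k = ln 2 / 9.90 = 0.07001 h⁻¹
f_n = 1 − e^(−nkτ) = 1 − e^(−4 × 0.07001 × 7.50) = 1 − e^(−2.100) = 1 − 0.1224 ≈ 0.878

0.878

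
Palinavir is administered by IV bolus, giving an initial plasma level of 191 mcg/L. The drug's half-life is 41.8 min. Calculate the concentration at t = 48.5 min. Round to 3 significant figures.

k = ln 2 / 41.8 = 0.01658 min⁻¹
C(t) = C₀ e^(−kt) = 191 × e^(−0.01658 × 48.5) = 191 × e^(−0.8042) = 191 × 0.4474 ≈ 85.5 mcg/L

85.5 mcg/L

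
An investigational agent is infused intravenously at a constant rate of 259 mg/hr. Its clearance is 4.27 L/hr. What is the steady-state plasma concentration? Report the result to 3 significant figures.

Css = infusion rate / CL = 259 / 4.27 ≈ 60.7 mg/L

60.7 mg/L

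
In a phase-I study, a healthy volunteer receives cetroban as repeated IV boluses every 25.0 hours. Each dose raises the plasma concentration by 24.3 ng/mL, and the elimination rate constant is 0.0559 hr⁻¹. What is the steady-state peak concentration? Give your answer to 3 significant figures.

32.3 ng/mL

Fraction remaining after one interval: e^(−kτ) = e^(−0.05590 × 25.0) = 0.2472
R = 1 / (1 − 0.2472) = 1.328
Css,max = 24.3 × 1.328 ≈ 32.3 ng/mL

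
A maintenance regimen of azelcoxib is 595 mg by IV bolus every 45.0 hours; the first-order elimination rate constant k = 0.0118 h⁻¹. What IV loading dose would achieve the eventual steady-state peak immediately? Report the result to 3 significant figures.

Accumulation ratio R = 1 / (1 − e^(−kτ)) = 1 / (1 − e^(−0.01180×45.0)) = 1 / (1 − 0.5880) = 2.427
Loading dose = maintenance dose × R = 595 × 2.427 ≈ 1440 mg

1440 mg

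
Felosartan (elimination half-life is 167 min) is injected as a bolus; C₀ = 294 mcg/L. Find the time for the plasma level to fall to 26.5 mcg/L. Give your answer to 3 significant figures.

580 minutes

k = ln 2 / 167 = 0.004151 min⁻¹
C(t) = C₀ e^(−kt)  ⇒  t = ln(C₀/C) / k
t = ln(294/26.5) / 0.004151 = 2.406 / 0.004151 ≈ 580 minutes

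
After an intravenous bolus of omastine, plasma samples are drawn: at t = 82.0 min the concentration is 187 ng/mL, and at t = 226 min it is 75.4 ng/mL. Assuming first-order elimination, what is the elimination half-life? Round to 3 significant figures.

110 minutes

k = ln(C₁/C₂) / (t₂ − t₁) = ln(187/75.4) / (226 − 82.0)
  = 0.9083 / 144.0 = 0.006308 min⁻¹
t½ = ln 2 / k = ln 2 / 0.006308 ≈ 110 minutes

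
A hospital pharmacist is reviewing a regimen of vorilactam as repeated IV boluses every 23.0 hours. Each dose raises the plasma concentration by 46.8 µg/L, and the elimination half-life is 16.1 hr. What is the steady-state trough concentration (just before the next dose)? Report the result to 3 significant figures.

27.7 µg/L

k = ln 2 / 16.1 = 0.04305 hr⁻¹
Fraction remaining after one interval: e^(−kτ) = e^(−0.04305 × 23.0) = 0.3715
R = 1 / (1 − 0.3715) = 1.591
Css,max = 46.8 × 1.591 = 74.46 µg/L
Css,min = Css,max × e^(−kτ) = 74.46 × 0.3715 ≈ 27.7 µg/L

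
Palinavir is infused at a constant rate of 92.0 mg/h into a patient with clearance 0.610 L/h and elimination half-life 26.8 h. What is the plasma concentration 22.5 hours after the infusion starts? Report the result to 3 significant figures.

66.5 µg/mL

Css = rate / CL = 92.0 / 0.610 = 150.8 µg/mL
k = ln 2 / 26.8 = 0.02586 h⁻¹
C(t) = Css (1 − e^(−kt)) = 150.8 × (1 − e^(−0.5819)) = 150.8 × 0.4412 ≈ 66.5 µg/mL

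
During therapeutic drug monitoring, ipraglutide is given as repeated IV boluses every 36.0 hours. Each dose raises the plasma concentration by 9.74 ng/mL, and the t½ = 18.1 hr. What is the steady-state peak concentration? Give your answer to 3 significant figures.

13.0 ng/mL

k = ln 2 / 18.1 = 0.03830 hr⁻¹
Fraction remaining after one interval: e^(−kτ) = e^(−0.03830 × 36.0) = 0.2519
R = 1 / (1 − 0.2519) = 1.337
Css,max = 9.74 × 1.337 ≈ 13.0 ng/mL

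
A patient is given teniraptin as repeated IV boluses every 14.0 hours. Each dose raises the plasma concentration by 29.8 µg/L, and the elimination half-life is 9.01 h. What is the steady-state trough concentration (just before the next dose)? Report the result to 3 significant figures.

k = ln 2 / 9.01 = 0.07693 h⁻¹
Fraction remaining after one interval: e^(−kτ) = e^(−0.07693 × 14.0) = 0.3406
R = 1 / (1 − 0.3406) = 1.517
Css,max = 29.8 × 1.517 = 45.19 µg/L
Css,min = Css,max × e^(−kτ) = 45.19 × 0.3406 ≈ 15.4 µg/L

15.4 µg/L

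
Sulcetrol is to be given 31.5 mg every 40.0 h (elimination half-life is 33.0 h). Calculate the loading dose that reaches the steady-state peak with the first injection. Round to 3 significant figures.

k = ln 2 / 33.0 = 0.02100 h⁻¹
Accumulation ratio R = 1 / (1 − e^(−kτ)) = 1 / (1 − e^(−0.02100×40.0)) = 1 / (1 − 0.4316) = 1.759
Loading dose = maintenance dose × R = 31.5 × 1.759 ≈ 55.4 mg

55.4 mg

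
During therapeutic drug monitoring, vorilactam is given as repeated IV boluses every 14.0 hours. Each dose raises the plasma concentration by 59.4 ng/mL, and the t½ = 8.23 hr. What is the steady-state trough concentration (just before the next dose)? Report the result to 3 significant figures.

26.4 ng/mL

k = ln 2 / 8.23 = 0.08422 hr⁻¹
Fraction remaining after one interval: e^(−kτ) = e^(−0.08422 × 14.0) = 0.3076
R = 1 / (1 − 0.3076) = 1.444
Css,max = 59.4 × 1.444 = 85.78 ng/mL
Css,min = Css,max × e^(−kτ) = 85.78 × 0.3076 ≈ 26.4 ng/mL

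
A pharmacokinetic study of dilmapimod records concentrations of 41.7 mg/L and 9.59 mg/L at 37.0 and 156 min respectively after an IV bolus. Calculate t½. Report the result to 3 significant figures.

k = ln(C₁/C₂) / (t₂ − t₁) = ln(41.7/9.59) / (156 − 37.0)
  = 1.470 / 119.0 = 0.01235 min⁻¹
t½ = ln 2 / k = ln 2 / 0.01235 ≈ 56.1 minutes

56.1 minutes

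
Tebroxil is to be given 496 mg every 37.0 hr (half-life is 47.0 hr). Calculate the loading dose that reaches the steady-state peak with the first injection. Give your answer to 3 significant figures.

k = ln 2 / 47.0 = 0.01475 hr⁻¹
Accumulation ratio R = 1 / (1 − e^(−kτ)) = 1 / (1 − e^(−0.01475×37.0)) = 1 / (1 − 0.5795) = 2.378
Loading dose = maintenance dose × R = 496 × 2.378 ≈ 1180 mg

1180 mg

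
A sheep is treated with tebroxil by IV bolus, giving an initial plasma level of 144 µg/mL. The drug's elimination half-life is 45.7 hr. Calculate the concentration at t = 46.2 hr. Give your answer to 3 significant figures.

71.5 µg/mL

k = ln 2 / 45.7 = 0.01517 hr⁻¹
C(t) = C₀ e^(−kt) = 144 × e^(−0.01517 × 46.2) = 144 × e^(−0.7007) = 144 × 0.4962 ≈ 71.5 µg/mL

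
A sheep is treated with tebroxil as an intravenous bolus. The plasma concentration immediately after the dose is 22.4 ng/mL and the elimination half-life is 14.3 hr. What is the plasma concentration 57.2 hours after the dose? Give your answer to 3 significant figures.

1.40 ng/mL

k = ln 2 / 14.3 = 0.04847 hr⁻¹
C(t) = C₀ e^(−kt) = 22.4 × e^(−0.04847 × 57.2) = 22.4 × e^(−2.773) = 22.4 × 0.06250 ≈ 1.40 ng/mL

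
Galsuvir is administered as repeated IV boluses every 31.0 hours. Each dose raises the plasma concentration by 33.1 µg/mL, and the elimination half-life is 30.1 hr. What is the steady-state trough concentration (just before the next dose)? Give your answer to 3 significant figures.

k = ln 2 / 30.1 = 0.02303 hr⁻¹
Fraction remaining after one interval: e^(−kτ) = e^(−0.02303 × 31.0) = 0.4897
R = 1 / (1 − 0.4897) = 1.960
Css,max = 33.1 × 1.960 = 64.87 µg/mL
Css,min = Css,max × e^(−kτ) = 64.87 × 0.4897 ≈ 31.8 µg/mL

31.8 µg/mL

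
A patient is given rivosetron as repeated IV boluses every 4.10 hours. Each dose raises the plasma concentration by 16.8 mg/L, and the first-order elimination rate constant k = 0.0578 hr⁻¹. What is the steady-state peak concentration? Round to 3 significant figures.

79.6 mg/L

Fraction remaining after one interval: e^(−kτ) = e^(−0.05780 × 4.10) = 0.7890
R = 1 / (1 − 0.7890) = 4.739
Css,max = 16.8 × 4.739 ≈ 79.6 mg/L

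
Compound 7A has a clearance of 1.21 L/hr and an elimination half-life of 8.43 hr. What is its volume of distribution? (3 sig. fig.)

k = ln 2 / t½ = ln 2 / 8.43 = 0.08222 hr⁻¹
V = CL / k = 1.21 / 0.08222 ≈ 14.7 L

14.7 L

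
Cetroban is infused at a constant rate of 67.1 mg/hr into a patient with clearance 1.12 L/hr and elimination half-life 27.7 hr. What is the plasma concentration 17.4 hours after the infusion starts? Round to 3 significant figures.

Css = rate / CL = 67.1 / 1.12 = 59.91 µg/mL
k = ln 2 / 27.7 = 0.02502 hr⁻¹
C(t) = Css (1 − e^(−kt)) = 59.91 × (1 − e^(−0.4354)) = 59.91 × 0.3530 ≈ 21.1 µg/mL

21.1 µg/mL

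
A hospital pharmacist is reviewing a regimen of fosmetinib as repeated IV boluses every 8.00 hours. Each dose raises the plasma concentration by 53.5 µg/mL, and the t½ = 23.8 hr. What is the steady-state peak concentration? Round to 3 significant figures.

k = ln 2 / 23.8 = 0.02912 hr⁻¹
Fraction remaining after one interval: e^(−kτ) = e^(−0.02912 × 8.00) = 0.7922
R = 1 / (1 − 0.7922) = 4.811
Css,max = 53.5 × 4.811 ≈ 257 µg/mL

257 µg/mL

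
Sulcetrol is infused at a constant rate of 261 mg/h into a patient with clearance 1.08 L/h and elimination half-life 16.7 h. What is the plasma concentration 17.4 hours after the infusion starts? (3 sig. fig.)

124 µg/mL

Css = rate / CL = 261 / 1.08 = 241.7 µg/mL
k = ln 2 / 16.7 = 0.04151 h⁻¹
C(t) = Css (1 − e^(−kt)) = 241.7 × (1 − e^(−0.7222)) = 241.7 × 0.5143 ≈ 124 µg/mL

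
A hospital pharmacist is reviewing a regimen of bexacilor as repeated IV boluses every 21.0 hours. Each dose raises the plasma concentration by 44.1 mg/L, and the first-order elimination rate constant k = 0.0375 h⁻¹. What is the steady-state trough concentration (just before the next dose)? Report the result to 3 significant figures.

Fraction remaining after one interval: e^(−kτ) = e^(−0.03750 × 21.0) = 0.4550
R = 1 / (1 − 0.4550) = 1.835
Css,max = 44.1 × 1.835 = 80.91 mg/L
Css,min = Css,max × e^(−kτ) = 80.91 × 0.4550 ≈ 36.8 mg/L

36.8 mg/L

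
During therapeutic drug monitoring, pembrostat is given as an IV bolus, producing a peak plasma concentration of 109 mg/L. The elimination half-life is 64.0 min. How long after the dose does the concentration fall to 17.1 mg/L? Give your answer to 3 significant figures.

171 minutes

k = ln 2 / 64.0 = 0.01083 min⁻¹
C(t) = C₀ e^(−kt)  ⇒  t = ln(C₀/C) / k
t = ln(109/17.1) / 0.01083 = 1.852 / 0.01083 ≈ 171 minutes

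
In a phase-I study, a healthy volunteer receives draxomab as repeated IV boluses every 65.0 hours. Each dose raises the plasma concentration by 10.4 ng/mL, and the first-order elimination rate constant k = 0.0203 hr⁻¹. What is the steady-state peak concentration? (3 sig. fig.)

Fraction remaining after one interval: e^(−kτ) = e^(−0.02030 × 65.0) = 0.2673
R = 1 / (1 − 0.2673) = 1.365
Css,max = 10.4 × 1.365 ≈ 14.2 ng/mL

14.2 ng/mL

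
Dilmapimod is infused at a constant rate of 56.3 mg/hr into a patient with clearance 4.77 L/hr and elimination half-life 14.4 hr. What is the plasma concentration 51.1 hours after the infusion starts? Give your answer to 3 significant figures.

10.8 mg/L

Css = rate / CL = 56.3 / 4.77 = 11.80 mg/L
k = ln 2 / 14.4 = 0.04814 hr⁻¹
C(t) = Css (1 − e^(−kt)) = 11.80 × (1 − e^(−2.460)) = 11.80 × 0.9145 ≈ 10.8 mg/L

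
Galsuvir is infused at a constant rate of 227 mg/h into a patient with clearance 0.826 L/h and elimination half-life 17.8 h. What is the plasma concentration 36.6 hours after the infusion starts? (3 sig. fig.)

209 µg/mL

Css = rate / CL = 227 / 0.826 = 274.8 µg/mL
k = ln 2 / 17.8 = 0.03894 h⁻¹
C(t) = Css (1 − e^(−kt)) = 274.8 × (1 − e^(−1.425)) = 274.8 × 0.7595 ≈ 209 µg/mL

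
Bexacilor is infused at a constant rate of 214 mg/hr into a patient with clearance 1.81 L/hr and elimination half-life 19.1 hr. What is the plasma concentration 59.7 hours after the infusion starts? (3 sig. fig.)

105 µg/mL

Css = rate / CL = 214 / 1.81 = 118.2 µg/mL
k = ln 2 / 19.1 = 0.03629 hr⁻¹
C(t) = Css (1 − e^(−kt)) = 118.2 × (1 − e^(−2.167)) = 118.2 × 0.8854 ≈ 105 µg/mL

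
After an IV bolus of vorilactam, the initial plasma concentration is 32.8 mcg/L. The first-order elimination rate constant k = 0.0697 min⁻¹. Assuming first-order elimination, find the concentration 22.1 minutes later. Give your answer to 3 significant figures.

C(t) = C₀ e^(−kt) = 32.8 × e^(−0.06970 × 22.1) = 32.8 × e^(−1.540) = 32.8 × 0.2143 ≈ 7.03 mcg/L

7.03 mcg/L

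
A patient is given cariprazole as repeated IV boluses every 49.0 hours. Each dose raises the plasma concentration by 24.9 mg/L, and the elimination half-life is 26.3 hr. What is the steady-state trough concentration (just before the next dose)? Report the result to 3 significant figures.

k = ln 2 / 26.3 = 0.02636 hr⁻¹
Fraction remaining after one interval: e^(−kτ) = e^(−0.02636 × 49.0) = 0.2749
R = 1 / (1 − 0.2749) = 1.379
Css,max = 24.9 × 1.379 = 34.34 mg/L
Css,min = Css,max × e^(−kτ) = 34.34 × 0.2749 ≈ 9.44 mg/L

9.44 mg/L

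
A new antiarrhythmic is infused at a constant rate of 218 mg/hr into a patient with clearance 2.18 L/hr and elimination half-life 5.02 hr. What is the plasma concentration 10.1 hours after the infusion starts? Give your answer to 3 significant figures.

75.2 mg/L

Css = rate / CL = 218 / 2.18 = 100.0 mg/L
k = ln 2 / 5.02 = 0.1381 hr⁻¹
C(t) = Css (1 − e^(−kt)) = 100.0 × (1 − e^(−1.395)) = 100.0 × 0.7521 ≈ 75.2 mg/L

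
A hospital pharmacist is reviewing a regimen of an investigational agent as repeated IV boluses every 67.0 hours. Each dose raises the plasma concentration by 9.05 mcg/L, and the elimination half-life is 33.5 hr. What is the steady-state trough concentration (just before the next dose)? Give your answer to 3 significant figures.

3.02 mcg/L

k = ln 2 / 33.5 = 0.02069 hr⁻¹
Fraction remaining after one interval: e^(−kτ) = e^(−0.02069 × 67.0) = 0.2500
R = 1 / (1 − 0.2500) = 1.333
Css,max = 9.05 × 1.333 = 12.07 mcg/L
Css,min = Css,max × e^(−kτ) = 12.07 × 0.2500 ≈ 3.02 mcg/L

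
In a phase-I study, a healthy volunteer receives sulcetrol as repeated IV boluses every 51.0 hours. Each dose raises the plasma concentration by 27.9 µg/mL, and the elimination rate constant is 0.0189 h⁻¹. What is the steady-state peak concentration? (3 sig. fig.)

45.1 µg/mL

Fraction remaining after one interval: e^(−kτ) = e^(−0.01890 × 51.0) = 0.3814
R = 1 / (1 − 0.3814) = 1.617
Css,max = 27.9 × 1.617 ≈ 45.1 µg/mL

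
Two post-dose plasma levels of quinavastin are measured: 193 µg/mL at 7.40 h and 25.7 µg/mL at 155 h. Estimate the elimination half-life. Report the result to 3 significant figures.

50.7 hours

k = ln(C₁/C₂) / (t₂ − t₁) = ln(193/25.7) / (155 − 7.40)
  = 2.016 / 147.6 = 0.01366 h⁻¹
t½ = ln 2 / k = ln 2 / 0.01366 ≈ 50.7 hours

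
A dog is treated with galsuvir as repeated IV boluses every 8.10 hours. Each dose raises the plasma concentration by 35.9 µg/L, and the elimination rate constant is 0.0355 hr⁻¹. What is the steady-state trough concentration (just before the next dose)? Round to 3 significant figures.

108 µg/L

Fraction remaining after one interval: e^(−kτ) = e^(−0.03550 × 8.10) = 0.7501
R = 1 / (1 − 0.7501) = 4.002
Css,max = 35.9 × 4.002 = 143.7 µg/L
Css,min = Css,max × e^(−kτ) = 143.7 × 0.7501 ≈ 108 µg/L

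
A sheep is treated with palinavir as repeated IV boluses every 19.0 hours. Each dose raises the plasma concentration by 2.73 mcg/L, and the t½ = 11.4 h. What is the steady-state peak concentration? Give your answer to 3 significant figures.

k = ln 2 / 11.4 = 0.06080 h⁻¹
Fraction remaining after one interval: e^(−kτ) = e^(−0.06080 × 19.0) = 0.3150
R = 1 / (1 − 0.3150) = 1.460
Css,max = 2.73 × 1.460 ≈ 3.99 mcg/L

3.99 mcg/L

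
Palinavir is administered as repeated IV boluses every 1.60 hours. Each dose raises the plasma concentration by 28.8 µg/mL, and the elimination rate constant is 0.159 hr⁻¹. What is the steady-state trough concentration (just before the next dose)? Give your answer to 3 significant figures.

99.4 µg/mL

Fraction remaining after one interval: e^(−kτ) = e^(−0.1590 × 1.60) = 0.7754
R = 1 / (1 − 0.7754) = 4.452
Css,max = 28.8 × 4.452 = 128.2 µg/mL
Css,min = Css,max × e^(−kτ) = 128.2 × 0.7754 ≈ 99.4 µg/mL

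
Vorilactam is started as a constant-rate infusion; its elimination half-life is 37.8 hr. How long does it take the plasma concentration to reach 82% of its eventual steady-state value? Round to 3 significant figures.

93.5 hours

k = ln 2 / 37.8 = 0.01834 hr⁻¹
f = 1 − e^(−kt)  ⇒  t = −ln(1 − f) / k
t = −ln(1 − 0.82) / 0.01834 = 1.715 / 0.01834 ≈ 93.5 hours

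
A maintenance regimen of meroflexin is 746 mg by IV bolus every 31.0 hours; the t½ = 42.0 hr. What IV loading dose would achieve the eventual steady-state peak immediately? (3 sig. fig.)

1860 mg

k = ln 2 / 42.0 = 0.01650 hr⁻¹
Accumulation ratio R = 1 / (1 − e^(−kτ)) = 1 / (1 − e^(−0.01650×31.0)) = 1 / (1 − 0.5995) = 2.497
Loading dose = maintenance dose × R = 746 × 2.497 ≈ 1860 mg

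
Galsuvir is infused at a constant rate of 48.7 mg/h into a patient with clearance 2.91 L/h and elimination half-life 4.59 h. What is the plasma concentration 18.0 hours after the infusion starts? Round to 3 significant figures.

15.6 µg/mL

Css = rate / CL = 48.7 / 2.91 = 16.74 µg/mL
k = ln 2 / 4.59 = 0.1510 h⁻¹
C(t) = Css (1 − e^(−kt)) = 16.74 × (1 − e^(−2.718)) = 16.74 × 0.9340 ≈ 15.6 µg/mL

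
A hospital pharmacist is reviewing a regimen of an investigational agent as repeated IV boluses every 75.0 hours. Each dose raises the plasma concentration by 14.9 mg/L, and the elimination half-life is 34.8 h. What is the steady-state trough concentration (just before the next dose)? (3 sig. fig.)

4.31 mg/L

k = ln 2 / 34.8 = 0.01992 h⁻¹
Fraction remaining after one interval: e^(−kτ) = e^(−0.01992 × 75.0) = 0.2245
R = 1 / (1 − 0.2245) = 1.290
Css,max = 14.9 × 1.290 = 19.21 mg/L
Css,min = Css,max × e^(−kτ) = 19.21 × 0.2245 ≈ 4.31 mg/L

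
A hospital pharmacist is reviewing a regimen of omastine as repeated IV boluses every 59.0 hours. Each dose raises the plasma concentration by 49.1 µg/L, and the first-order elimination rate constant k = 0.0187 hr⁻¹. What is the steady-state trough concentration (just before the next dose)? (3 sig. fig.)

24.4 µg/L

Fraction remaining after one interval: e^(−kτ) = e^(−0.01870 × 59.0) = 0.3318
R = 1 / (1 − 0.3318) = 1.497
Css,max = 49.1 × 1.497 = 73.48 µg/L
Css,min = Css,max × e^(−kτ) = 73.48 × 0.3318 ≈ 24.4 µg/L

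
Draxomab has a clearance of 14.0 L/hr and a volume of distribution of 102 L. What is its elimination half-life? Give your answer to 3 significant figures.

k = CL / V = 14.0 / 102 = 0.1373 hr⁻¹
t½ = ln 2 / k = ln 2 / 0.1373 ≈ 5.05 hours

5.05 hours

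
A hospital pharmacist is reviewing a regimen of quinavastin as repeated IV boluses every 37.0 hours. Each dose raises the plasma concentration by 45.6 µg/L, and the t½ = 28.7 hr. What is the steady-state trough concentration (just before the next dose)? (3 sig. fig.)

31.6 µg/L

k = ln 2 / 28.7 = 0.02415 hr⁻¹
Fraction remaining after one interval: e^(−kτ) = e^(−0.02415 × 37.0) = 0.4092
R = 1 / (1 − 0.4092) = 1.693
Css,max = 45.6 × 1.693 = 77.18 µg/L
Css,min = Css,max × e^(−kτ) = 77.18 × 0.4092 ≈ 31.6 µg/L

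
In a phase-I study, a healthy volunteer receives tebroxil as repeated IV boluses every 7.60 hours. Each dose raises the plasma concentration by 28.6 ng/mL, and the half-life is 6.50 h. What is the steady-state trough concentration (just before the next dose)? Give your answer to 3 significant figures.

k = ln 2 / 6.50 = 0.1066 h⁻¹
Fraction remaining after one interval: e^(−kτ) = e^(−0.1066 × 7.60) = 0.4447
R = 1 / (1 − 0.4447) = 1.801
Css,max = 28.6 × 1.801 = 51.50 ng/mL
Css,min = Css,max × e^(−kτ) = 51.50 × 0.4447 ≈ 22.9 ng/mL

22.9 ng/mL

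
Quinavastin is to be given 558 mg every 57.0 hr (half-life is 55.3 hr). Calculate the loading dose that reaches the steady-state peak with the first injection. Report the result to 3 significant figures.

k = ln 2 / 55.3 = 0.01253 hr⁻¹
Accumulation ratio R = 1 / (1 − e^(−kτ)) = 1 / (1 − e^(−0.01253×57.0)) = 1 / (1 − 0.4895) = 1.959
Loading dose = maintenance dose × R = 558 × 1.959 ≈ 1090 mg

1090 mg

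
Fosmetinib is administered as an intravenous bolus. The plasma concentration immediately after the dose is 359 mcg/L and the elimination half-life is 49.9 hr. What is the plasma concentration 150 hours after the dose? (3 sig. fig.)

44.7 mcg/L

k = ln 2 / 49.9 = 0.01389 hr⁻¹
C(t) = C₀ e^(−kt) = 359 × e^(−0.01389 × 150) = 359 × e^(−2.084) = 359 × 0.1245 ≈ 44.7 mcg/L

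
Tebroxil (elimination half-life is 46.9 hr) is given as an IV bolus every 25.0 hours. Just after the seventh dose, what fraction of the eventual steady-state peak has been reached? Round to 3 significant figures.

0.925

k = ln 2 / 46.9 = 0.01478 hr⁻¹
f_n = 1 − e^(−nkτ) = 1 − e^(−7 × 0.01478 × 25.0) = 1 − e^(−2.586) = 1 − 0.07529 ≈ 0.925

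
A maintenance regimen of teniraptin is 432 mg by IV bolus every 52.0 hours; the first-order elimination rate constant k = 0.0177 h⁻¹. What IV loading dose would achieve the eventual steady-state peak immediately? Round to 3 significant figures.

Accumulation ratio R = 1 / (1 − e^(−kτ)) = 1 / (1 − e^(−0.01770×52.0)) = 1 / (1 − 0.3984) = 1.662
Loading dose = maintenance dose × R = 432 × 1.662 ≈ 718 mg

718 mg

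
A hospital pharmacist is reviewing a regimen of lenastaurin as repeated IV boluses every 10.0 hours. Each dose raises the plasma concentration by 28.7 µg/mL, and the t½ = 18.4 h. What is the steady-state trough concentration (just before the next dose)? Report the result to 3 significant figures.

62.7 µg/mL

k = ln 2 / 18.4 = 0.03767 h⁻¹
Fraction remaining after one interval: e^(−kτ) = e^(−0.03767 × 10.0) = 0.6861
R = 1 / (1 − 0.6861) = 3.186
Css,max = 28.7 × 3.186 = 91.43 µg/mL
Css,min = Css,max × e^(−kτ) = 91.43 × 0.6861 ≈ 62.7 µg/mL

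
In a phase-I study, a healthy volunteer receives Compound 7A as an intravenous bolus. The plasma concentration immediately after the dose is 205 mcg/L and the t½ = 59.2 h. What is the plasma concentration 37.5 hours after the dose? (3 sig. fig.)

132 mcg/L

k = ln 2 / 59.2 = 0.01171 h⁻¹
C(t) = C₀ e^(−kt) = 205 × e^(−0.01171 × 37.5) = 205 × e^(−0.4391) = 205 × 0.6446 ≈ 132 mcg/L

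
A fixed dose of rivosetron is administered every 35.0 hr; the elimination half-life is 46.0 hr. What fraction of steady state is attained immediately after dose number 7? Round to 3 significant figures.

0.975

k = ln 2 / 46.0 = 0.01507 hr⁻¹
f_n = 1 − e^(−nkτ) = 1 − e^(−7 × 0.01507 × 35.0) = 1 − e^(−3.692) = 1 − 0.02493 ≈ 0.975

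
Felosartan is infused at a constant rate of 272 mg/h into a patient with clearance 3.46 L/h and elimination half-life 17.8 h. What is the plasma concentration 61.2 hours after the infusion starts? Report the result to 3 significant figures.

Css = rate / CL = 272 / 3.46 = 78.61 µg/mL
k = ln 2 / 17.8 = 0.03894 h⁻¹
C(t) = Css (1 − e^(−kt)) = 78.61 × (1 − e^(−2.383)) = 78.61 × 0.9077 ≈ 71.4 µg/mL

71.4 µg/mL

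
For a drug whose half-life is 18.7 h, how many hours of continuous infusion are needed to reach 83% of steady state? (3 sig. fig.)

k = ln 2 / 18.7 = 0.03707 h⁻¹
f = 1 − e^(−kt)  ⇒  t = −ln(1 − f) / k
t = −ln(1 − 0.83) / 0.03707 = 1.772 / 0.03707 ≈ 47.8 hours

47.8 hours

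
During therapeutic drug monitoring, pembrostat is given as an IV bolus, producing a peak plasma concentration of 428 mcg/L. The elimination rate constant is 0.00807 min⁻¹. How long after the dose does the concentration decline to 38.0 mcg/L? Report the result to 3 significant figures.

C(t) = C₀ e^(−kt)  ⇒  t = ln(C₀/C) / k
t = ln(428/38.0) / 0.008070 = 2.422 / 0.008070 ≈ 300 minutes

300 minutes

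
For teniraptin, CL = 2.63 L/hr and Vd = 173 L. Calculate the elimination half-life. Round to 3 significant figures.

45.6 hours

k = CL / V = 2.63 / 173 = 0.01520 hr⁻¹
t½ = ln 2 / k = ln 2 / 0.01520 ≈ 45.6 hours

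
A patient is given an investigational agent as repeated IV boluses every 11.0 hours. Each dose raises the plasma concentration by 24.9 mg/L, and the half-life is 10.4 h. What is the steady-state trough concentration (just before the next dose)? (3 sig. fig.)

23.0 mg/L

k = ln 2 / 10.4 = 0.06665 h⁻¹
Fraction remaining after one interval: e^(−kτ) = e^(−0.06665 × 11.0) = 0.4804
R = 1 / (1 − 0.4804) = 1.925
Css,max = 24.9 × 1.925 = 47.92 mg/L
Css,min = Css,max × e^(−kτ) = 47.92 × 0.4804 ≈ 23.0 mg/L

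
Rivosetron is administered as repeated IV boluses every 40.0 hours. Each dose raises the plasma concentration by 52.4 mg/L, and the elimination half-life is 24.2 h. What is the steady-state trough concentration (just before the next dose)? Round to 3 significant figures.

k = ln 2 / 24.2 = 0.02864 h⁻¹
Fraction remaining after one interval: e^(−kτ) = e^(−0.02864 × 40.0) = 0.3180
R = 1 / (1 − 0.3180) = 1.466
Css,max = 52.4 × 1.466 = 76.83 mg/L
Css,min = Css,max × e^(−kτ) = 76.83 × 0.3180 ≈ 24.4 mg/L

24.4 mg/L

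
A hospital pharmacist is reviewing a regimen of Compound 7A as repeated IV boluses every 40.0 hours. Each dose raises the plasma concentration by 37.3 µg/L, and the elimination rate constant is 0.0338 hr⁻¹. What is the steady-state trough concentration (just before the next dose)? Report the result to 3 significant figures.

Fraction remaining after one interval: e^(−kτ) = e^(−0.03380 × 40.0) = 0.2587
R = 1 / (1 − 0.2587) = 1.349
Css,max = 37.3 × 1.349 = 50.32 µg/L
Css,min = Css,max × e^(−kτ) = 50.32 × 0.2587 ≈ 13.0 µg/L

13.0 µg/L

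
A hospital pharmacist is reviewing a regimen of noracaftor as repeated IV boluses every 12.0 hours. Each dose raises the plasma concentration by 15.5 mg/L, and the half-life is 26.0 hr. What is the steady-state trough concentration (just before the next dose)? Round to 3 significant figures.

k = ln 2 / 26.0 = 0.02666 hr⁻¹
Fraction remaining after one interval: e^(−kτ) = e^(−0.02666 × 12.0) = 0.7262
R = 1 / (1 − 0.7262) = 3.652
Css,max = 15.5 × 3.652 = 56.61 mg/L
Css,min = Css,max × e^(−kτ) = 56.61 × 0.7262 ≈ 41.1 mg/L

41.1 mg/L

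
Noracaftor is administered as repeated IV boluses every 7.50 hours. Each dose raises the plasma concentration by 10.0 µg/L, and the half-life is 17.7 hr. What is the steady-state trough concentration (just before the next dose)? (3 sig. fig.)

k = ln 2 / 17.7 = 0.03916 hr⁻¹
Fraction remaining after one interval: e^(−kτ) = e^(−0.03916 × 7.50) = 0.7455
R = 1 / (1 − 0.7455) = 3.929
Css,max = 10.0 × 3.929 = 39.29 µg/L
Css,min = Css,max × e^(−kτ) = 39.29 × 0.7455 ≈ 29.3 µg/L

29.3 µg/L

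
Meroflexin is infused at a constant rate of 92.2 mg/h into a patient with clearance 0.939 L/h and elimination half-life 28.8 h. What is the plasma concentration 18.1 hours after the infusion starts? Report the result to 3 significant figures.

Css = rate / CL = 92.2 / 0.939 = 98.19 µg/mL
k = ln 2 / 28.8 = 0.02407 h⁻¹
C(t) = Css (1 − e^(−kt)) = 98.19 × (1 − e^(−0.4356)) = 98.19 × 0.3531 ≈ 34.7 µg/mL

34.7 µg/mL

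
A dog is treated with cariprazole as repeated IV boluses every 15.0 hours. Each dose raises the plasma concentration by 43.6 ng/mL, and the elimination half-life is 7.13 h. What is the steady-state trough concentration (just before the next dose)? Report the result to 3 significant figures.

k = ln 2 / 7.13 = 0.09722 h⁻¹
Fraction remaining after one interval: e^(−kτ) = e^(−0.09722 × 15.0) = 0.2326
R = 1 / (1 − 0.2326) = 1.303
Css,max = 43.6 × 1.303 = 56.82 ng/mL
Css,min = Css,max × e^(−kτ) = 56.82 × 0.2326 ≈ 13.2 ng/mL

13.2 ng/mL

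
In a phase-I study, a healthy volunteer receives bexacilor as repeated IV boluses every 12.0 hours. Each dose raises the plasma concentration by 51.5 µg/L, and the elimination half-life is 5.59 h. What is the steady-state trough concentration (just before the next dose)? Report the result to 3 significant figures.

k = ln 2 / 5.59 = 0.1240 h⁻¹
Fraction remaining after one interval: e^(−kτ) = e^(−0.1240 × 12.0) = 0.2258
R = 1 / (1 − 0.2258) = 1.292
Css,max = 51.5 × 1.292 = 66.52 µg/L
Css,min = Css,max × e^(−kτ) = 66.52 × 0.2258 ≈ 15.0 µg/L

15.0 µg/L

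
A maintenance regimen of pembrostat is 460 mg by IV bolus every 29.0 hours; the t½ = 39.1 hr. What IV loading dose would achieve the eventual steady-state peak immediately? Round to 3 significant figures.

1140 mg

k = ln 2 / 39.1 = 0.01773 hr⁻¹
Accumulation ratio R = 1 / (1 − e^(−kτ)) = 1 / (1 − e^(−0.01773×29.0)) = 1 / (1 − 0.5980) = 2.488
Loading dose = maintenance dose × R = 460 × 2.488 ≈ 1140 mg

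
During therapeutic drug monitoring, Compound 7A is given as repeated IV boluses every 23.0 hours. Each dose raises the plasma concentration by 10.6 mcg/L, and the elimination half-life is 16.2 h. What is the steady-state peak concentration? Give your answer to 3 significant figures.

k = ln 2 / 16.2 = 0.04279 h⁻¹
Fraction remaining after one interval: e^(−kτ) = e^(−0.04279 × 23.0) = 0.3738
R = 1 / (1 − 0.3738) = 1.597
Css,max = 10.6 × 1.597 ≈ 16.9 mcg/L

16.9 mcg/L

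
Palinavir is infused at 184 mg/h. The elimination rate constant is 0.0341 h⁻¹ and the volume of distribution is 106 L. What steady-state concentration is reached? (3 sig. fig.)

CL = k · V = 0.0341 × 106 = 3.615 L/h
Css = rate / CL = 184 / 3.615 ≈ 50.9 mg/L

50.9 mg/L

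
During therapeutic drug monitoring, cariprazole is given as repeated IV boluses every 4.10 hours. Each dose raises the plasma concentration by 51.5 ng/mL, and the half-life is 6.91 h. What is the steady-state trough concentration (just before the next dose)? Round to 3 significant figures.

101 ng/mL

k = ln 2 / 6.91 = 0.1003 h⁻¹
Fraction remaining after one interval: e^(−kτ) = e^(−0.1003 × 4.10) = 0.6628
R = 1 / (1 − 0.6628) = 2.966
Css,max = 51.5 × 2.966 = 152.7 ng/mL
Css,min = Css,max × e^(−kτ) = 152.7 × 0.6628 ≈ 101 ng/mL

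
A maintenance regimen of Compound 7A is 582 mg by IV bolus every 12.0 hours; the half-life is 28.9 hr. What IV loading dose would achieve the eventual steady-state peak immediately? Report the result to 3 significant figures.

2330 mg

k = ln 2 / 28.9 = 0.02398 hr⁻¹
Accumulation ratio R = 1 / (1 − e^(−kτ)) = 1 / (1 − e^(−0.02398×12.0)) = 1 / (1 − 0.7499) = 3.998
Loading dose = maintenance dose × R = 582 × 3.998 ≈ 2330 mg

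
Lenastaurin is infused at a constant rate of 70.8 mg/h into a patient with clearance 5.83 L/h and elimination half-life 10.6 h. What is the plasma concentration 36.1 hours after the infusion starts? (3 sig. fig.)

Css = rate / CL = 70.8 / 5.83 = 12.14 µg/mL
k = ln 2 / 10.6 = 0.06539 h⁻¹
C(t) = Css (1 − e^(−kt)) = 12.14 × (1 − e^(−2.361)) = 12.14 × 0.9056 ≈ 11.0 µg/mL

11.0 µg/mL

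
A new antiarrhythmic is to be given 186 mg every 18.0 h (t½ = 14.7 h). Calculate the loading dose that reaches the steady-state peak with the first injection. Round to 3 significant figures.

325 mg

k = ln 2 / 14.7 = 0.04715 h⁻¹
Accumulation ratio R = 1 / (1 − e^(−kτ)) = 1 / (1 − e^(−0.04715×18.0)) = 1 / (1 − 0.4279) = 1.748
Loading dose = maintenance dose × R = 186 × 1.748 ≈ 325 mg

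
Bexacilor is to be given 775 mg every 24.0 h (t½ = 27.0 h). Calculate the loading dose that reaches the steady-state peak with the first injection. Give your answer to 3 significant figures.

1680 mg

k = ln 2 / 27.0 = 0.02567 h⁻¹
Accumulation ratio R = 1 / (1 − e^(−kτ)) = 1 / (1 − e^(−0.02567×24.0)) = 1 / (1 − 0.5400) = 2.174
Loading dose = maintenance dose × R = 775 × 2.174 ≈ 1680 mg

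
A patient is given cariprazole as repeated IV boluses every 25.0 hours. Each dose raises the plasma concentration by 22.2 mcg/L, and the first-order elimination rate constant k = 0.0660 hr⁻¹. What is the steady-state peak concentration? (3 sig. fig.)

Fraction remaining after one interval: e^(−kτ) = e^(−0.06600 × 25.0) = 0.1920
R = 1 / (1 − 0.1920) = 1.238
Css,max = 22.2 × 1.238 ≈ 27.5 mcg/L

27.5 mcg/L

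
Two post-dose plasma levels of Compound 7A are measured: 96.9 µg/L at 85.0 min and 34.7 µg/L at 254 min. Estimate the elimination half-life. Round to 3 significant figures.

114 minutes

k = ln(C₁/C₂) / (t₂ − t₁) = ln(96.9/34.7) / (254 − 85.0)
  = 1.027 / 169.0 = 0.006077 min⁻¹
t½ = ln 2 / k = ln 2 / 0.006077 ≈ 114 minutes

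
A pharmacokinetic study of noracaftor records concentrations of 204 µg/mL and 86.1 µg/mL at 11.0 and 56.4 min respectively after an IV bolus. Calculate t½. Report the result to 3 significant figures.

36.5 minutes

k = ln(C₁/C₂) / (t₂ − t₁) = ln(204/86.1) / (56.4 − 11.0)
  = 0.8626 / 45.40 = 0.01900 min⁻¹
t½ = ln 2 / k = ln 2 / 0.01900 ≈ 36.5 minutes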